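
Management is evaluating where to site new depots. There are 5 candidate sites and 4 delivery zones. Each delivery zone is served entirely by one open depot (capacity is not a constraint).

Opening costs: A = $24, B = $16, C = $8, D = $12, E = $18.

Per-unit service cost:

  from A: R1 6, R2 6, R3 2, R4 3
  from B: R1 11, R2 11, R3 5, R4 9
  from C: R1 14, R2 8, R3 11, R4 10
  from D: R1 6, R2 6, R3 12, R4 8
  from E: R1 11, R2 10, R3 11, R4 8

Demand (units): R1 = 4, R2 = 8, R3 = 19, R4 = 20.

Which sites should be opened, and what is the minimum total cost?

For any fixed open set, each delivery zone goes to its cheapest open site; total = fixed + service.
{A}: R1→A 6·4=24, R2→A 6·8=48, R3→A 2·19=38, R4→A 3·20=60. Service 170; fixed 24; total 194.
{A, C}: service 170 + fixed 32 = 202
{A, D}: R1→A 6·4=24, R2→A 6·8=48, R3→A 2·19=38, R4→A 3·20=60. Service 170; fixed 36; total 206.
{A, B, C, D, E}: service 170 + fixed 78 = 248
No other subset beats 194.

Open A only; minimum total cost 194.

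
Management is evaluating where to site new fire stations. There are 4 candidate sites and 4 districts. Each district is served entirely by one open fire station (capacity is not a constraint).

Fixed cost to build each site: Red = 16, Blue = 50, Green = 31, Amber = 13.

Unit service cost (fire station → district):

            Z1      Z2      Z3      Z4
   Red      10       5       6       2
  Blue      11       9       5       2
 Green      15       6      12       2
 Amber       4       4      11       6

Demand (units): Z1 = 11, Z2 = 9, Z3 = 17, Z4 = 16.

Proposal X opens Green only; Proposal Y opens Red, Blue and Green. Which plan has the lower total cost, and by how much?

Proposal X: {Green}: Z1→Green 15·11=165, Z2→Green 6·9=54, Z3→Green 12·17=204, Z4→Green 2·16=32. Service 455; fixed 31; total 486.
Proposal Y: {Red, Blue, Green}: Z1→Red 10·11=110, Z2→Red 5·9=45, Z3→Blue 5·17=85, Z4→Red 2·16=32. Service 272; fixed 97; total 369.
Difference: |486 − 369| = 117.

Proposal Y is cheaper by 117.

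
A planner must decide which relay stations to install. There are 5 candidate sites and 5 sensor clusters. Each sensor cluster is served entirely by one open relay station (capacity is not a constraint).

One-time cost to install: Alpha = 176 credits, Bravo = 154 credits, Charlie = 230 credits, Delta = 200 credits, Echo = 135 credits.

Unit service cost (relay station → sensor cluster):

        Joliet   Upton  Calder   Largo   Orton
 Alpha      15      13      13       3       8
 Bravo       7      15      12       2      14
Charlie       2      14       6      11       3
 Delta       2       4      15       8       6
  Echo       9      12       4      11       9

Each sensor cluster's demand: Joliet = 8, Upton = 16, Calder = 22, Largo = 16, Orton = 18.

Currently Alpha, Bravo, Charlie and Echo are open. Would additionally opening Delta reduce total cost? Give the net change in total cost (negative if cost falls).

No — net change +72 (cost rises by 72).

Current service cost with {Alpha, Bravo, Charlie, Echo}: 382.
Adding Delta: each sensor cluster re-picks its cheapest; new service cost 254, saving 128.
Extra fixed cost: 200. Net change = 200 − 128 = 72.
(Totals: 1077 → 1149.)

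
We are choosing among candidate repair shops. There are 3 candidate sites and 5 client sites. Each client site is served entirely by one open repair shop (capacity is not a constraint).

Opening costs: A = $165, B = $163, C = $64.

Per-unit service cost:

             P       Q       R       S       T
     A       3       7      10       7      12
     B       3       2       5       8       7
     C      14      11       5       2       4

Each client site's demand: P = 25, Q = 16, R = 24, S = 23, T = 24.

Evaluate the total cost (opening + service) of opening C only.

Total cost: 852

Each client site is assigned to its cheapest site among the open ones.
{C}: P→C 14·25=350, Q→C 11·16=176, R→C 5·24=120, S→C 2·23=46, T→C 4·24=96. Service 788; fixed 64; total 852.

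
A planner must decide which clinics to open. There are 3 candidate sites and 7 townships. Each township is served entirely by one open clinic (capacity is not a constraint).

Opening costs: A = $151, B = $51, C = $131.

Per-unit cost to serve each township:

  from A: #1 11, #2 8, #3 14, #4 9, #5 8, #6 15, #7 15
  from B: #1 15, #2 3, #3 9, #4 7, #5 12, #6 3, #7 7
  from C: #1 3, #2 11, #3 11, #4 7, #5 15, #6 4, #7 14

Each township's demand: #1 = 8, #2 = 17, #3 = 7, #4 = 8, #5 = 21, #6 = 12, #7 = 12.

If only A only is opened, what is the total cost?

Each township is assigned to its cheapest site among the open ones.
{A}: #1→A 11·8=88, #2→A 8·17=136, #3→A 14·7=98, #4→A 9·8=72, #5→A 8·21=168, #6→A 15·12=180, #7→A 15·12=180. Service 922; fixed 151; total 1073.

Total cost: 1073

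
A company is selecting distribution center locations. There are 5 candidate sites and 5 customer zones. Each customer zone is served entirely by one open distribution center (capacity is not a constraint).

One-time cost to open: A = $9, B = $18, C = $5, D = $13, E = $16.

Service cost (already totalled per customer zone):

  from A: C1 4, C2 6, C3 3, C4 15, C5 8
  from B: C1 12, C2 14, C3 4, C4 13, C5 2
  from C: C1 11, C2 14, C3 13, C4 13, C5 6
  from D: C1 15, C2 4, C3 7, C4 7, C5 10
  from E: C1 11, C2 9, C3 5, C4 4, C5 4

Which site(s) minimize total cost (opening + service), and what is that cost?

For any fixed open set, each customer zone goes to its cheapest open site; total = fixed + service.
{A}: C1→A 4, C2→A 6, C3→A 3, C4→A 15, C5→A 8. Service 36; fixed 9; total 45.
{A, C}: service 32 + fixed 14 = 46
{A, E}: C1→A 4, C2→A 6, C3→A 3, C4→E 4, C5→E 4. Service 21; fixed 25; total 46.
{A, B, C, D, E}: C1→A 4, C2→D 4, C3→A 3, C4→E 4, C5→B 2. Service 17; fixed 61; total 78.
No other subset beats 45.

Open A only; minimum total cost 45.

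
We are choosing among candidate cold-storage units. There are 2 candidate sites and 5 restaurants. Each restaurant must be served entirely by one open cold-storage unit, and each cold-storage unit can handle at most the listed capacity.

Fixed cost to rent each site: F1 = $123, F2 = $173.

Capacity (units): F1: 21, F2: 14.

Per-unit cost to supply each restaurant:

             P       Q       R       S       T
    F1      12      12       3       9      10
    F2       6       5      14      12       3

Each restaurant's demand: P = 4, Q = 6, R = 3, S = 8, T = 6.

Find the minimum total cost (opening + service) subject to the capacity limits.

Open {F1, F2}: P→F1 12·4=48, Q→F2 5·6=30, R→F1 3·3=9, S→F1 9·8=72, T→F2 3·6=18.
Loads: F1 carries 15/21, F2 carries 12/14. Service 177; fixed 296; total 473.
Next best feasible plan costs 491.

Minimum total cost: 473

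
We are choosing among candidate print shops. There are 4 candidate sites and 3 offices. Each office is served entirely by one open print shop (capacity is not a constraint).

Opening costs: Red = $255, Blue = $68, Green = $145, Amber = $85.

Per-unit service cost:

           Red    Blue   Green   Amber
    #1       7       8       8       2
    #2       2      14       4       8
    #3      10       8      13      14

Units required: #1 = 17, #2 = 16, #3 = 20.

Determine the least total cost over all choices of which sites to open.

Minimum total cost: 475

For any fixed open set, each office goes to its cheapest open site; total = fixed + service.
{Blue, Amber}: #1→Amber 2·17=34, #2→Amber 8·16=128, #3→Blue 8·20=160. Service 322; fixed 153; total 475.
{Amber}: service 442 + fixed 85 = 527
{Blue, Green, Amber}: service 258 + fixed 298 = 556
{Red, Blue, Green, Amber}: service 226 + fixed 553 = 779
No other subset beats 475.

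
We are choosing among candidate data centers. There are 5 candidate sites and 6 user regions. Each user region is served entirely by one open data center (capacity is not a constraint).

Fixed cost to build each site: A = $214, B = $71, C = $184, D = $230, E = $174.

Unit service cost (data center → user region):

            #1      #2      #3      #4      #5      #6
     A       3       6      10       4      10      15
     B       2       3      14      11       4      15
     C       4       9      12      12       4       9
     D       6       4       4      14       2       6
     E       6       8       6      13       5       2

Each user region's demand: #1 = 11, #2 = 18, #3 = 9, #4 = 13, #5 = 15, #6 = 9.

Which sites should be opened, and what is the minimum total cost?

Open B and E; minimum total cost 596.

For any fixed open set, each user region goes to its cheapest open site; total = fixed + service.
{B, E}: #1→B 2·11=22, #2→B 3·18=54, #3→E 6·9=54, #4→B 11·13=143, #5→B 4·15=60, #6→E 2·9=18. Service 351; fixed 245; total 596.
{B}: service 540 + fixed 71 = 611
{B, D}: service 339 + fixed 301 = 640
{A, B, C, D, E}: service 212 + fixed 873 = 1085
No other subset beats 596.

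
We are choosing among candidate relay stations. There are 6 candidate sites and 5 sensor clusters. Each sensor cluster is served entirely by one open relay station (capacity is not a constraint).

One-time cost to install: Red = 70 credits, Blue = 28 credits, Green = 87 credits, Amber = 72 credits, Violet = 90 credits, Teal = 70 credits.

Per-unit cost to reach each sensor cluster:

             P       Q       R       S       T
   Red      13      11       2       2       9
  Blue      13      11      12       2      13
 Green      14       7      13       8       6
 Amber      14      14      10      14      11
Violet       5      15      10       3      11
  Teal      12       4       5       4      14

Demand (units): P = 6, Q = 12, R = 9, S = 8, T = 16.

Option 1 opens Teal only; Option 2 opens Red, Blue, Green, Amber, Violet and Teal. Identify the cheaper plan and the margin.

Option 1: {Teal}: P→Teal 12·6=72, Q→Teal 4·12=48, R→Teal 5·9=45, S→Teal 4·8=32, T→Teal 14·16=224. Service 421; fixed 70; total 491.
Option 2: {Red, Blue, Green, Amber, Violet, Teal}: P→Violet 5·6=30, Q→Teal 4·12=48, R→Red 2·9=18, S→Red 2·8=16, T→Green 6·16=96. Service 208; fixed 417; total 625.
Difference: |491 − 625| = 134.

Option 1 is cheaper by 134.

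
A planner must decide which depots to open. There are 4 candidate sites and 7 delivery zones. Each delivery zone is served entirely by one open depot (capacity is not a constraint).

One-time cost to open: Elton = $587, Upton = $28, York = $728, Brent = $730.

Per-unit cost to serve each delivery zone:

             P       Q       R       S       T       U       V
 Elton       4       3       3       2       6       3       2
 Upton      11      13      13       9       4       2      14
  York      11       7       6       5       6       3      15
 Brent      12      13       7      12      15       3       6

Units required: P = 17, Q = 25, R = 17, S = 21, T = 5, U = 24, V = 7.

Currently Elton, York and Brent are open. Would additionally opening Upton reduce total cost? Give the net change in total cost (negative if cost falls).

Current service cost with {Elton, York, Brent}: 352.
Adding Upton: each delivery zone re-picks its cheapest; new service cost 318, saving 34.
Extra fixed cost: 28. Net change = 28 − 34 = -6.
(Totals: 2397 → 2391.)

Yes — net change −6 (cost falls by 6).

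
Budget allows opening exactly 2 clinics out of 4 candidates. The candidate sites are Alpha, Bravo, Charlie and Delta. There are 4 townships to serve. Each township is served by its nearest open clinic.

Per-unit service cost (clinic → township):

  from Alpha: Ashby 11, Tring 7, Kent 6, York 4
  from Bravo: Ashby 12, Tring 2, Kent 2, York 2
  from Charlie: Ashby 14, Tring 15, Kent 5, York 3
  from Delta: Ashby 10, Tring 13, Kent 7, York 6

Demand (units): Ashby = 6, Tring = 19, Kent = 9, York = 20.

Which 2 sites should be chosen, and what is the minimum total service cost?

With exactly 2 open, each township uses its cheapest among the chosen.
{Bravo, Delta}: Ashby→Delta 10·6=60, Tring→Bravo 2·19=38, Kent→Bravo 2·9=18, York→Bravo 2·20=40. Service cost 156.
{Alpha, Bravo}: service cost 162
{Bravo, Charlie}: service cost 168
Among all 6 size-2 choices, {Bravo, Delta} is lowest.

Choose Bravo and Delta; total service cost 156.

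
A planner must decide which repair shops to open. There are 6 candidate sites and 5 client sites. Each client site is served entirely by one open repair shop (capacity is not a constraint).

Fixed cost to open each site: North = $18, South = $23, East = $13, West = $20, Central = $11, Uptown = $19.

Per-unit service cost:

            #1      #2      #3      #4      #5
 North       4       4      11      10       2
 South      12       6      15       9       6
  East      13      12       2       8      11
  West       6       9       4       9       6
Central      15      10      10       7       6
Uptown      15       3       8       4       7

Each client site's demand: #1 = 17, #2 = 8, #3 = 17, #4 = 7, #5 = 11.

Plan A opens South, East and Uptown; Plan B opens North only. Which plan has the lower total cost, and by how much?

Plan B is cheaper by 14.

Plan A: {South, East, Uptown}: #1→South 12·17=204, #2→Uptown 3·8=24, #3→East 2·17=34, #4→Uptown 4·7=28, #5→South 6·11=66. Service 356; fixed 55; total 411.
Plan B: {North}: #1→North 4·17=68, #2→North 4·8=32, #3→North 11·17=187, #4→North 10·7=70, #5→North 2·11=22. Service 379; fixed 18; total 397.
Difference: |411 − 397| = 14.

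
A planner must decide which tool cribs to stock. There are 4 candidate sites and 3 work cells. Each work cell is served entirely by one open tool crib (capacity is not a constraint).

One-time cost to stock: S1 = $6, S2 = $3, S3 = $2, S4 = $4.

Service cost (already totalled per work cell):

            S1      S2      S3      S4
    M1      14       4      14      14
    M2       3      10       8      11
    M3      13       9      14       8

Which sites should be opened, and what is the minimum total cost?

Open S1 and S2; minimum total cost 25.

For any fixed open set, each work cell goes to its cheapest open site; total = fixed + service.
{S1, S2}: M1→S2 4, M2→S1 3, M3→S2 9. Service 16; fixed 9; total 25.
{S2}: M1→S2 4, M2→S2 10, M3→S2 9. Service 23; fixed 3; total 26.
{S2, S3}: service 21 + fixed 5 = 26
{S1, S2, S3, S4}: service 15 + fixed 15 = 30
No other subset beats 25.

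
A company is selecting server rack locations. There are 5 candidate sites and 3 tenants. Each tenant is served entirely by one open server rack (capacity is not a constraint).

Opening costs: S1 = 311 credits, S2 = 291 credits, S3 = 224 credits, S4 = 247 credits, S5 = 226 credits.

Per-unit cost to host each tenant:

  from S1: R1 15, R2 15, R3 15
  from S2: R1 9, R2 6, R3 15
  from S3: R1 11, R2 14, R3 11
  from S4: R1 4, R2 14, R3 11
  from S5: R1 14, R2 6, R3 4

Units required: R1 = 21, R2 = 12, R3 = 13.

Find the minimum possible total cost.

For any fixed open set, each tenant goes to its cheapest open site; total = fixed + service.
{S4}: R1→S4 4·21=84, R2→S4 14·12=168, R3→S4 11·13=143. Service 395; fixed 247; total 642.
{S5}: service 418 + fixed 226 = 644
{S4, S5}: R1→S4 4·21=84, R2→S5 6·12=72, R3→S5 4·13=52. Service 208; fixed 473; total 681.
{S1, S2, S3, S4, S5}: service 208 + fixed 1299 = 1507
No other subset beats 642.

Minimum total cost: 642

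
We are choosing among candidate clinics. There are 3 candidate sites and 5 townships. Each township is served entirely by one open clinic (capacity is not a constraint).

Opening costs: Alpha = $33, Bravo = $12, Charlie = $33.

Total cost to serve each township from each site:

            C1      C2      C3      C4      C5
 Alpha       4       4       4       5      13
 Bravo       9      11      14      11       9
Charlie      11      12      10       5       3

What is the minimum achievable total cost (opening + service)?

For any fixed open set, each township goes to its cheapest open site; total = fixed + service.
{Alpha}: C1→Alpha 4, C2→Alpha 4, C3→Alpha 4, C4→Alpha 5, C5→Alpha 13. Service 30; fixed 33; total 63.
{Bravo}: service 54 + fixed 12 = 66
{Alpha, Bravo}: C1→Alpha 4, C2→Alpha 4, C3→Alpha 4, C4→Alpha 5, C5→Bravo 9. Service 26; fixed 45; total 71.
{Alpha, Bravo, Charlie}: C1→Alpha 4, C2→Alpha 4, C3→Alpha 4, C4→Alpha 5, C5→Charlie 3. Service 20; fixed 78; total 98.
(All 7 nonempty subsets were checked; Alpha only is lowest.)

Minimum total cost: 63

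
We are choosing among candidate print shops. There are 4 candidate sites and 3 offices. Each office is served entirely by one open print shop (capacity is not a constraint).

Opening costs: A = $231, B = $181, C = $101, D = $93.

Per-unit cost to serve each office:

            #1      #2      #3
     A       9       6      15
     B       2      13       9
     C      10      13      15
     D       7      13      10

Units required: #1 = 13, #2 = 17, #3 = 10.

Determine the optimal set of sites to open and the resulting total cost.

For any fixed open set, each office goes to its cheapest open site; total = fixed + service.
{D}: #1→D 7·13=91, #2→D 13·17=221, #3→D 10·10=100. Service 412; fixed 93; total 505.
{B}: service 337 + fixed 181 = 518
{A}: #1→A 9·13=117, #2→A 6·17=102, #3→A 15·10=150. Service 369; fixed 231; total 600.
{A, B, C, D}: service 218 + fixed 606 = 824
(All 15 nonempty subsets were checked; D only is lowest.)

Open D only; minimum total cost 505.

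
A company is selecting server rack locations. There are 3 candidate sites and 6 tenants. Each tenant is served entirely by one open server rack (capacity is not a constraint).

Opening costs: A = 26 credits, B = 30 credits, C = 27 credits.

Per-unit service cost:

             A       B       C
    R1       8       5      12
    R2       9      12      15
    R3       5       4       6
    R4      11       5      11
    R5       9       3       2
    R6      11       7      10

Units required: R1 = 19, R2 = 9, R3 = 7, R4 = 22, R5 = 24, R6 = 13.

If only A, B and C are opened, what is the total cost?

Total cost: 536

Each tenant is assigned to its cheapest site among the open ones.
{A, B, C}: R1→B 5·19=95, R2→A 9·9=81, R3→B 4·7=28, R4→B 5·22=110, R5→C 2·24=48, R6→B 7·13=91. Service 453; fixed 83; total 536.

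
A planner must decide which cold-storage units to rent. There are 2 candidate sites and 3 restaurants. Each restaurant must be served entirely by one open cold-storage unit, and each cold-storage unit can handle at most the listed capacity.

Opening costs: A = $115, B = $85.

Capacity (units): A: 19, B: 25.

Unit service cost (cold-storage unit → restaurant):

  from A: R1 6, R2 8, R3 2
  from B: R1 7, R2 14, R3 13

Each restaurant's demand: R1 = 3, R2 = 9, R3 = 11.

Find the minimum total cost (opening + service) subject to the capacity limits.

Open {A, B}: R1→A 6·3=18, R2→B 14·9=126, R3→A 2·11=22.
Loads: A carries 14/19, B carries 9/25. Service 166; fixed 200; total 366.
Next best feasible plan costs 369.

Minimum total cost: 366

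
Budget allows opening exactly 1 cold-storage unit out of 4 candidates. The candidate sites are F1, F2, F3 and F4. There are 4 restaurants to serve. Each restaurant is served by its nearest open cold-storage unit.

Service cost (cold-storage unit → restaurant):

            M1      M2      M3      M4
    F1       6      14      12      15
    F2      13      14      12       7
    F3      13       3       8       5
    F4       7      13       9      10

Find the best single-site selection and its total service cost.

With exactly 1 open, each restaurant uses its cheapest among the chosen.
{F3}: M1→F3 13, M2→F3 3, M3→F3 8, M4→F3 5. Service cost 29.
{F4}: service cost 39
{F2}: service cost 46
Among all 4 size-1 choices, {F3} is lowest.

Choose F3 only; total service cost 29.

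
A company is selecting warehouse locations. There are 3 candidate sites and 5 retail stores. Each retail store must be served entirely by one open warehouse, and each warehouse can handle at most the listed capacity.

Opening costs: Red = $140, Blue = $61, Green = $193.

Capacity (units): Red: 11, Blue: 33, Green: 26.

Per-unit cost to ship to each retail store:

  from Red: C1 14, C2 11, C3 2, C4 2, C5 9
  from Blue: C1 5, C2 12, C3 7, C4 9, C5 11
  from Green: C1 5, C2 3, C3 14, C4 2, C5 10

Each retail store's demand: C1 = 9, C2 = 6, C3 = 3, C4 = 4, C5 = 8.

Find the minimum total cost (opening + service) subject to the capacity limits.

Minimum total cost: 323

Open {Blue}: C1→Blue 5·9=45, C2→Blue 12·6=72, C3→Blue 7·3=21, C4→Blue 9·4=36, C5→Blue 11·8=88.
Loads: Blue carries 30/33. Service 262; fixed 61; total 323.
Next best feasible plan costs 420.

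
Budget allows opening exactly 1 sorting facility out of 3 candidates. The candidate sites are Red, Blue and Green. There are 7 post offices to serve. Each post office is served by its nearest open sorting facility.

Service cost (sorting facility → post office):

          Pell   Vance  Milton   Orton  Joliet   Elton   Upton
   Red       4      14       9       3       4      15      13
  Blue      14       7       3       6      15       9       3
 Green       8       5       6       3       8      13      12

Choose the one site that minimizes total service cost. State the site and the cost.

Choose Green only; total service cost 55.

With exactly 1 open, each post office uses its cheapest among the chosen.
{Green}: Pell→Green 8, Vance→Green 5, Milton→Green 6, Orton→Green 3, Joliet→Green 8, Elton→Green 13, Upton→Green 12. Service cost 55.
{Blue}: service cost 57
{Red}: service cost 62
Among all 3 size-1 choices, {Green} is lowest.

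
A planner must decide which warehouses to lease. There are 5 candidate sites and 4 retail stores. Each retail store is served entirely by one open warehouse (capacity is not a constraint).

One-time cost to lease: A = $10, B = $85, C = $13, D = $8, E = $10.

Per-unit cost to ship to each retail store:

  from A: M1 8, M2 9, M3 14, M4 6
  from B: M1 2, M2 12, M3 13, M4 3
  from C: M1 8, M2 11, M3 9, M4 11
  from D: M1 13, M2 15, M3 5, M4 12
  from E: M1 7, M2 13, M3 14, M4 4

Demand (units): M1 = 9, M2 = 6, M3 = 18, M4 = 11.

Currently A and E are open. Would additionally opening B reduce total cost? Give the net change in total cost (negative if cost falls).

Current service cost with {A, E}: 413.
Adding B: each retail store re-picks its cheapest; new service cost 339, saving 74.
Extra fixed cost: 85. Net change = 85 − 74 = 11.
(Totals: 433 → 444.)

No — net change +11 (cost rises by 11).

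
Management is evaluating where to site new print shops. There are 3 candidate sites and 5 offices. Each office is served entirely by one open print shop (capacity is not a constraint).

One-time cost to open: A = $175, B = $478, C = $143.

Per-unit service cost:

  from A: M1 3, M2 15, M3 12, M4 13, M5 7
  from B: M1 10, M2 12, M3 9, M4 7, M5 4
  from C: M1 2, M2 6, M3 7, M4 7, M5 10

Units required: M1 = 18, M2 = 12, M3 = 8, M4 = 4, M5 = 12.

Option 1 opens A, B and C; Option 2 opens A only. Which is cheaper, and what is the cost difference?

Option 1: {A, B, C}: M1→C 2·18=36, M2→C 6·12=72, M3→C 7·8=56, M4→B 7·4=28, M5→B 4·12=48. Service 240; fixed 796; total 1036.
Option 2: {A}: M1→A 3·18=54, M2→A 15·12=180, M3→A 12·8=96, M4→A 13·4=52, M5→A 7·12=84. Service 466; fixed 175; total 641.
Difference: |1036 − 641| = 395.

Option 2 is cheaper by 395.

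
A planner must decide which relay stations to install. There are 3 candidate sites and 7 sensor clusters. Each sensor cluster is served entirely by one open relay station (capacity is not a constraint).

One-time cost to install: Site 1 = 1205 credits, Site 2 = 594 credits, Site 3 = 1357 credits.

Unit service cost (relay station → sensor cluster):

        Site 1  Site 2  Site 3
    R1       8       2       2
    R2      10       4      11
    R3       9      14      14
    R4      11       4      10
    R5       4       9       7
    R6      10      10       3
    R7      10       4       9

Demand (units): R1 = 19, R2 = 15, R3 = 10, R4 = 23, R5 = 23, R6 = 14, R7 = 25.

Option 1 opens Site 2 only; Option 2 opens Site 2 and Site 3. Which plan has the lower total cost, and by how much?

Option 1 is cheaper by 1213.

Option 1: {Site 2}: R1→Site 2 2·19=38, R2→Site 2 4·15=60, R3→Site 2 14·10=140, R4→Site 2 4·23=92, R5→Site 2 9·23=207, R6→Site 2 10·14=140, R7→Site 2 4·25=100. Service 777; fixed 594; total 1371.
Option 2: {Site 2, Site 3}: R1→Site 2 2·19=38, R2→Site 2 4·15=60, R3→Site 2 14·10=140, R4→Site 2 4·23=92, R5→Site 3 7·23=161, R6→Site 3 3·14=42, R7→Site 2 4·25=100. Service 633; fixed 1951; total 2584.
Difference: |1371 − 2584| = 1213.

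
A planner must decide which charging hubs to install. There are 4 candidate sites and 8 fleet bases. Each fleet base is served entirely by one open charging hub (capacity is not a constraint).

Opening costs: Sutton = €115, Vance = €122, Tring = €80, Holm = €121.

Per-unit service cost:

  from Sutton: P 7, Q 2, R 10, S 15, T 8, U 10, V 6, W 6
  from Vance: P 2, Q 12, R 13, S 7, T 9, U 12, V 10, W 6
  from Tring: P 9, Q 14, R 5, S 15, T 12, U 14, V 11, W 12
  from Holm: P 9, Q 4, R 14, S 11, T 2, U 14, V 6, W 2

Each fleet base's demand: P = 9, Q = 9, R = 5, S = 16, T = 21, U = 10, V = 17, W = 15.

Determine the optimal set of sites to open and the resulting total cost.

For any fixed open set, each fleet base goes to its cheapest open site; total = fixed + service.
{Vance, Holm}: P→Vance 2·9=18, Q→Holm 4·9=36, R→Vance 13·5=65, S→Vance 7·16=112, T→Holm 2·21=42, U→Vance 12·10=120, V→Holm 6·17=102, W→Holm 2·15=30. Service 525; fixed 243; total 768.
{Holm}: service 677 + fixed 121 = 798
{Vance, Tring, Holm}: service 485 + fixed 323 = 808
{Sutton, Vance, Tring, Holm}: P→Vance 2·9=18, Q→Sutton 2·9=18, R→Tring 5·5=25, S→Vance 7·16=112, T→Holm 2·21=42, U→Sutton 10·10=100, V→Sutton 6·17=102, W→Holm 2·15=30. Service 447; fixed 438; total 885.
No other subset beats 768.

Open Vance and Holm; minimum total cost 768.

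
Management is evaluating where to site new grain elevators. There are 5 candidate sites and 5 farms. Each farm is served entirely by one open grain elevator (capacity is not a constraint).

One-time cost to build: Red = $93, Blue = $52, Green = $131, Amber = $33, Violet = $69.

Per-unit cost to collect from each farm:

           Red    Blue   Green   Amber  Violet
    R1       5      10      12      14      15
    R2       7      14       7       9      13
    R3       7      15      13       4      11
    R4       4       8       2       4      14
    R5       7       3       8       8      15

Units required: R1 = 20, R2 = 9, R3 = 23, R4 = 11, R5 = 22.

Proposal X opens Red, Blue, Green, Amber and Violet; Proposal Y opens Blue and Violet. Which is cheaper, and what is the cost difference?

Proposal X is cheaper by 124.

Proposal X: {Red, Blue, Green, Amber, Violet}: R1→Red 5·20=100, R2→Red 7·9=63, R3→Amber 4·23=92, R4→Green 2·11=22, R5→Blue 3·22=66. Service 343; fixed 378; total 721.
Proposal Y: {Blue, Violet}: R1→Blue 10·20=200, R2→Violet 13·9=117, R3→Violet 11·23=253, R4→Blue 8·11=88, R5→Blue 3·22=66. Service 724; fixed 121; total 845.
Difference: |721 − 845| = 124.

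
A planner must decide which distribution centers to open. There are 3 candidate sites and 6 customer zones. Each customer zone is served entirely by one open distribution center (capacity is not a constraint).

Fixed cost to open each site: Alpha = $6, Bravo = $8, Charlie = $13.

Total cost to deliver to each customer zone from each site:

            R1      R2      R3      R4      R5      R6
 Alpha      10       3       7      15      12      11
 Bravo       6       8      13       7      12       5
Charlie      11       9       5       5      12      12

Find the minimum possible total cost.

For any fixed open set, each customer zone goes to its cheapest open site; total = fixed + service.
{Alpha, Bravo}: R1→Bravo 6, R2→Alpha 3, R3→Alpha 7, R4→Bravo 7, R5→Alpha 12, R6→Bravo 5. Service 40; fixed 14; total 54.
{Bravo}: service 51 + fixed 8 = 59
{Bravo, Charlie}: R1→Bravo 6, R2→Bravo 8, R3→Charlie 5, R4→Charlie 5, R5→Bravo 12, R6→Bravo 5. Service 41; fixed 21; total 62.
{Alpha, Bravo, Charlie}: service 36 + fixed 27 = 63
No other subset beats 54.

Minimum total cost: 54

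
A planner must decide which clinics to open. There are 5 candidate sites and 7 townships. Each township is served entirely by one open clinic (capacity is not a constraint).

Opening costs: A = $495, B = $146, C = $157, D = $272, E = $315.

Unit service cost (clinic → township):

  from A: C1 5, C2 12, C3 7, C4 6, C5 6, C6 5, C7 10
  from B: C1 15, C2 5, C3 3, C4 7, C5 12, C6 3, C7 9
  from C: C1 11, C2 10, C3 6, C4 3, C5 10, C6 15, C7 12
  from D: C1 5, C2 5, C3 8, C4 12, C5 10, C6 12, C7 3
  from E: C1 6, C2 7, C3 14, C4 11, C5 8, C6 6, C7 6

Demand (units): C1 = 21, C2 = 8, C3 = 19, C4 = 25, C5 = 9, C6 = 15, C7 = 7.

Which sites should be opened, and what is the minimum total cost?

For any fixed open set, each township goes to its cheapest open site; total = fixed + service.
{B, C}: C1→C 11·21=231, C2→B 5·8=40, C3→B 3·19=57, C4→C 3·25=75, C5→C 10·9=90, C6→B 3·15=45, C7→B 9·7=63. Service 601; fixed 303; total 904.
{B}: service 803 + fixed 146 = 949
{B, D}: service 533 + fixed 418 = 951
{A, B, C, D, E}: C1→A 5·21=105, C2→B 5·8=40, C3→B 3·19=57, C4→C 3·25=75, C5→A 6·9=54, C6→B 3·15=45, C7→D 3·7=21. Service 397; fixed 1385; total 1782.
No other subset beats 904.

Open B and C; minimum total cost 904.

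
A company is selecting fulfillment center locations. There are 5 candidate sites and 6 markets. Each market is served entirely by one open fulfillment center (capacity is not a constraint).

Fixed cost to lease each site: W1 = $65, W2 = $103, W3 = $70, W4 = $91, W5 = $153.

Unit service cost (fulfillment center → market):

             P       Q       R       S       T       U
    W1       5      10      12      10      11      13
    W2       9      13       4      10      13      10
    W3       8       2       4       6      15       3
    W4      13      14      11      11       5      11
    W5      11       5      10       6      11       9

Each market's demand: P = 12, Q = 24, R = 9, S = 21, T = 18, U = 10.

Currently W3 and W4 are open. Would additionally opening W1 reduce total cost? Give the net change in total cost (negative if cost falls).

Current service cost with {W3, W4}: 426.
Adding W1: each market re-picks its cheapest; new service cost 390, saving 36.
Extra fixed cost: 65. Net change = 65 − 36 = 29.
(Totals: 587 → 616.)

No — net change +29 (cost rises by 29).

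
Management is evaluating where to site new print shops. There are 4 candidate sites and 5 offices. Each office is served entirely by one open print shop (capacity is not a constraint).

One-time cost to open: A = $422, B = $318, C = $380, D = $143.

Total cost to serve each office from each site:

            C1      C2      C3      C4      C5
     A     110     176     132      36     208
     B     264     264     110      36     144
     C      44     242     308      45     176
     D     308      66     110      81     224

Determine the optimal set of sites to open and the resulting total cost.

For any fixed open set, each office goes to its cheapest open site; total = fixed + service.
{D}: C1→D 308, C2→D 66, C3→D 110, C4→D 81, C5→D 224. Service 789; fixed 143; total 932.
{C, D}: service 441 + fixed 523 = 964
{B, D}: C1→B 264, C2→D 66, C3→B 110, C4→B 36, C5→B 144. Service 620; fixed 461; total 1081.
{A, B, C, D}: service 400 + fixed 1263 = 1663
No other subset beats 932.

Open D only; minimum total cost 932.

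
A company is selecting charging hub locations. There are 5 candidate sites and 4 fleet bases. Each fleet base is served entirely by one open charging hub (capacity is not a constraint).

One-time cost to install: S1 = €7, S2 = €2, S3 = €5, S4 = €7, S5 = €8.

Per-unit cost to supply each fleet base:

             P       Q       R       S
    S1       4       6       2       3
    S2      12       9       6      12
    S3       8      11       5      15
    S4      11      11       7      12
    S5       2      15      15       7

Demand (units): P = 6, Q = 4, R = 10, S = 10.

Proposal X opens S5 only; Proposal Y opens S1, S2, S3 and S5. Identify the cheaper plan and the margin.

Proposal Y is cheaper by 192.

Proposal X: {S5}: P→S5 2·6=12, Q→S5 15·4=60, R→S5 15·10=150, S→S5 7·10=70. Service 292; fixed 8; total 300.
Proposal Y: {S1, S2, S3, S5}: P→S5 2·6=12, Q→S1 6·4=24, R→S1 2·10=20, S→S1 3·10=30. Service 86; fixed 22; total 108.
Difference: |300 − 108| = 192.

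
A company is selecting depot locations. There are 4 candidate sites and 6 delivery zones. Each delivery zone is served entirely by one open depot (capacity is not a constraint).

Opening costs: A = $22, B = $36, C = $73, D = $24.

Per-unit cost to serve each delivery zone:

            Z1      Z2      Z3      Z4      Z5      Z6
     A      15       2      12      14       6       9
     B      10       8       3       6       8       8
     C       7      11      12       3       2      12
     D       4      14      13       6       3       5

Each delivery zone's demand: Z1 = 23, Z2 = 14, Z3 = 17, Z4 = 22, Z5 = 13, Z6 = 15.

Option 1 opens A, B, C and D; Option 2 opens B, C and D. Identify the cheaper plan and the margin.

Option 1 is cheaper by 62.

Option 1: {A, B, C, D}: Z1→D 4·23=92, Z2→A 2·14=28, Z3→B 3·17=51, Z4→C 3·22=66, Z5→C 2·13=26, Z6→D 5·15=75. Service 338; fixed 155; total 493.
Option 2: {B, C, D}: Z1→D 4·23=92, Z2→B 8·14=112, Z3→B 3·17=51, Z4→C 3·22=66, Z5→C 2·13=26, Z6→D 5·15=75. Service 422; fixed 133; total 555.
Difference: |493 − 555| = 62.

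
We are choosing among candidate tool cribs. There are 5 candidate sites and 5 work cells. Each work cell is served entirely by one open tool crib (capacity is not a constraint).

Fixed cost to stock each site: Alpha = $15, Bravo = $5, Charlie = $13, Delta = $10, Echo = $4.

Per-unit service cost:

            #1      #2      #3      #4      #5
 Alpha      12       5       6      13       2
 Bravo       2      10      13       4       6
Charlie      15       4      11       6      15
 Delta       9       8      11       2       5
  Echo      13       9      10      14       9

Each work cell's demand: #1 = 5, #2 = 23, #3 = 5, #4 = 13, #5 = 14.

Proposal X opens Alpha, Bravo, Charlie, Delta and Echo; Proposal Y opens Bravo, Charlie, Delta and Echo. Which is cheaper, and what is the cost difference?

Proposal X is cheaper by 47.

Proposal X: {Alpha, Bravo, Charlie, Delta, Echo}: #1→Bravo 2·5=10, #2→Charlie 4·23=92, #3→Alpha 6·5=30, #4→Delta 2·13=26, #5→Alpha 2·14=28. Service 186; fixed 47; total 233.
Proposal Y: {Bravo, Charlie, Delta, Echo}: #1→Bravo 2·5=10, #2→Charlie 4·23=92, #3→Echo 10·5=50, #4→Delta 2·13=26, #5→Delta 5·14=70. Service 248; fixed 32; total 280.
Difference: |233 − 280| = 47.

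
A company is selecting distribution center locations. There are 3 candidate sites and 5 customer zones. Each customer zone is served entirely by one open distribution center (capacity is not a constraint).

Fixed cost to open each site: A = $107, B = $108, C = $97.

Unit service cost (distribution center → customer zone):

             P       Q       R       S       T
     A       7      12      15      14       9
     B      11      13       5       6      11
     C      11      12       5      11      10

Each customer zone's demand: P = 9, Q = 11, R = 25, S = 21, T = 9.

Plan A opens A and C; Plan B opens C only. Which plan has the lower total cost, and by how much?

Plan A: {A, C}: P→A 7·9=63, Q→A 12·11=132, R→C 5·25=125, S→C 11·21=231, T→A 9·9=81. Service 632; fixed 204; total 836.
Plan B: {C}: P→C 11·9=99, Q→C 12·11=132, R→C 5·25=125, S→C 11·21=231, T→C 10·9=90. Service 677; fixed 97; total 774.
Difference: |836 − 774| = 62.

Plan B is cheaper by 62.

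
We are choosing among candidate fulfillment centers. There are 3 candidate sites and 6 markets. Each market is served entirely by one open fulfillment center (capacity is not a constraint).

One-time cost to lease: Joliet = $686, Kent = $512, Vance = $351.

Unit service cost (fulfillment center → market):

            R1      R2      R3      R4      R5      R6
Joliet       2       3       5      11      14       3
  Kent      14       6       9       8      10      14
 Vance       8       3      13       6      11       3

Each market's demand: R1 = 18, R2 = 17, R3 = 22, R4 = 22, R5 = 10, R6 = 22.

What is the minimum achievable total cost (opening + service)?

Minimum total cost: 1140

For any fixed open set, each market goes to its cheapest open site; total = fixed + service.
{Vance}: R1→Vance 8·18=144, R2→Vance 3·17=51, R3→Vance 13·22=286, R4→Vance 6·22=132, R5→Vance 11·10=110, R6→Vance 3·22=66. Service 789; fixed 351; total 1140.
{Joliet}: R1→Joliet 2·18=36, R2→Joliet 3·17=51, R3→Joliet 5·22=110, R4→Joliet 11·22=242, R5→Joliet 14·10=140, R6→Joliet 3·22=66. Service 645; fixed 686; total 1331.
{Joliet, Vance}: service 505 + fixed 1037 = 1542
{Joliet, Kent, Vance}: service 495 + fixed 1549 = 2044
No other subset beats 1140.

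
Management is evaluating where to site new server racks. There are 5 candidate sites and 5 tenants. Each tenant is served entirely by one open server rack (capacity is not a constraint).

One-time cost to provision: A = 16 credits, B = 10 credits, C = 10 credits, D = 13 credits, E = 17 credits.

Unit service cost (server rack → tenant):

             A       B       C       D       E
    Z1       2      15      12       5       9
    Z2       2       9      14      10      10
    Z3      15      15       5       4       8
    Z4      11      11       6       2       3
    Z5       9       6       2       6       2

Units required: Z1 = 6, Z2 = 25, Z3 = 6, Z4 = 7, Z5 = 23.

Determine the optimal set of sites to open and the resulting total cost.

Open A, C and D; minimum total cost 185.

For any fixed open set, each tenant goes to its cheapest open site; total = fixed + service.
{A, C, D}: Z1→A 2·6=12, Z2→A 2·25=50, Z3→D 4·6=24, Z4→D 2·7=14, Z5→C 2·23=46. Service 146; fixed 39; total 185.
{A, D, E}: service 146 + fixed 46 = 192
{A, B, C, D}: service 146 + fixed 49 = 195
{A, B, C, D, E}: Z1→A 2·6=12, Z2→A 2·25=50, Z3→D 4·6=24, Z4→D 2·7=14, Z5→C 2·23=46. Service 146; fixed 66; total 212.
No other subset beats 185.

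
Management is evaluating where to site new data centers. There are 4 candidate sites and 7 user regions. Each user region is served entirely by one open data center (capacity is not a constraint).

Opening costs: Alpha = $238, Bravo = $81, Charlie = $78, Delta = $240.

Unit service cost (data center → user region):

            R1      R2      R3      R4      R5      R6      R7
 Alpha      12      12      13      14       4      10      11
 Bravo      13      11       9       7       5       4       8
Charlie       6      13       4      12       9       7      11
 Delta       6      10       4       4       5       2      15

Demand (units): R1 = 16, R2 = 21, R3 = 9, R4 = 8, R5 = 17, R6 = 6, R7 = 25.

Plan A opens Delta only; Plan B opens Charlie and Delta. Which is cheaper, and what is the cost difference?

Plan B is cheaper by 22.

Plan A: {Delta}: R1→Delta 6·16=96, R2→Delta 10·21=210, R3→Delta 4·9=36, R4→Delta 4·8=32, R5→Delta 5·17=85, R6→Delta 2·6=12, R7→Delta 15·25=375. Service 846; fixed 240; total 1086.
Plan B: {Charlie, Delta}: R1→Charlie 6·16=96, R2→Delta 10·21=210, R3→Charlie 4·9=36, R4→Delta 4·8=32, R5→Delta 5·17=85, R6→Delta 2·6=12, R7→Charlie 11·25=275. Service 746; fixed 318; total 1064.
Difference: |1086 − 1064| = 22.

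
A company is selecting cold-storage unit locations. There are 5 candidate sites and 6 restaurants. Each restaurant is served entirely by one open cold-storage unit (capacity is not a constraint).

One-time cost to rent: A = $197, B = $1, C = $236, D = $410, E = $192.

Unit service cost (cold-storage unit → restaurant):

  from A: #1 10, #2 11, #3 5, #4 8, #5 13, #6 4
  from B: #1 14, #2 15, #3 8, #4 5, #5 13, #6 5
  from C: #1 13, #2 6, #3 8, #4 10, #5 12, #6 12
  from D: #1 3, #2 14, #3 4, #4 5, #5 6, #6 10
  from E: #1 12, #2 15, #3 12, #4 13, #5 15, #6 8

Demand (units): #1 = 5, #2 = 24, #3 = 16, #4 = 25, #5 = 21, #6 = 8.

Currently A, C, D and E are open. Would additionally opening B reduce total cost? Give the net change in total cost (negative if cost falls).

Current service cost with {A, C, D, E}: 506.
Adding B: each restaurant re-picks its cheapest; new service cost 506, saving 0.
Extra fixed cost: 1. Net change = 1 − 0 = 1.
(Totals: 1541 → 1542.)

No — net change +1 (cost rises by 1).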